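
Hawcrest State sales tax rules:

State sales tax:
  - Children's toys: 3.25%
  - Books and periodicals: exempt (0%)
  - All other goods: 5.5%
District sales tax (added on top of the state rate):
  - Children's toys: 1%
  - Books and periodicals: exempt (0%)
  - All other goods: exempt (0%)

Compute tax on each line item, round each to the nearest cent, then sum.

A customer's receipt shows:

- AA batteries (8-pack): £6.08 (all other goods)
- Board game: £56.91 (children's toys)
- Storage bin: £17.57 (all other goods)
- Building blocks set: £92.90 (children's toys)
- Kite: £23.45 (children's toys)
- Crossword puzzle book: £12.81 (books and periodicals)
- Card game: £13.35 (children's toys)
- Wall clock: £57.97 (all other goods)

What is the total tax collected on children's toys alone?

£7.94

Board game £56.91: children's toys → 3.25% + 1% district = 4.25% → £2.42
Building blocks set £92.90: children's toys → 3.25% + 1% district = 4.25% → £3.95
Kite £23.45: children's toys → 3.25% + 1% district = 4.25% → £1.00
Card game £13.35: children's toys → 3.25% + 1% district = 4.25% → £0.57
Tax on children's toys = £2.42 + £3.95 + £1.00 + £0.57 = £7.94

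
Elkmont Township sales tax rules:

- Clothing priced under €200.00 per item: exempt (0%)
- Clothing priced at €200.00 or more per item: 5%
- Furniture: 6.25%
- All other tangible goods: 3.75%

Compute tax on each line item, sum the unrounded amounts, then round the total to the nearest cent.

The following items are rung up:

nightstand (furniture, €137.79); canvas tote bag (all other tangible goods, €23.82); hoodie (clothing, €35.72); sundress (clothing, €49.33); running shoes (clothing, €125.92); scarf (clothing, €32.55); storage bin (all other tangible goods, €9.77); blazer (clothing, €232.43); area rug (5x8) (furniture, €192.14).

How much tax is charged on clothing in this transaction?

€11.62

Hoodie €35.72: clothing, under €200.00 → 0% → €0.00
Sundress €49.33: clothing, under €200.00 → 0% → €0.00
Running shoes €125.92: clothing, under €200.00 → 0% → €0.00
Scarf €32.55: clothing, under €200.00 → 0% → €0.00
Blazer €232.43: clothing, €200.00 or more → 5% → €11.6215
Tax on clothing: unrounded sum = €11.6215 → €11.62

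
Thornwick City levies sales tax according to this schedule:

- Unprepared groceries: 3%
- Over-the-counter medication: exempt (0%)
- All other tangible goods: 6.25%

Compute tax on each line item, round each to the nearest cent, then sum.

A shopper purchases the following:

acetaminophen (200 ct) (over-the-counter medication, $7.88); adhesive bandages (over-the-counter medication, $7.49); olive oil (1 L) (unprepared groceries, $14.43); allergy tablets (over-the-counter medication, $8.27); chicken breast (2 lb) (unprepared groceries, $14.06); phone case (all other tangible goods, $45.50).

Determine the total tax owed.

Acetaminophen (200 ct) $7.88: over-the-counter medication → 0% → $0.00
Adhesive bandages $7.49: over-the-counter medication → 0% → $0.00
Olive oil (1 L) $14.43: unprepared groceries → 3% → $0.43
Allergy tablets $8.27: over-the-counter medication → 0% → $0.00
Chicken breast (2 lb) $14.06: unprepared groceries → 3% → $0.42
Phone case $45.50: all other tangible goods → 6.25% → $2.84
Total tax = $0.43 + $0.42 + $2.84 = $3.69

$3.69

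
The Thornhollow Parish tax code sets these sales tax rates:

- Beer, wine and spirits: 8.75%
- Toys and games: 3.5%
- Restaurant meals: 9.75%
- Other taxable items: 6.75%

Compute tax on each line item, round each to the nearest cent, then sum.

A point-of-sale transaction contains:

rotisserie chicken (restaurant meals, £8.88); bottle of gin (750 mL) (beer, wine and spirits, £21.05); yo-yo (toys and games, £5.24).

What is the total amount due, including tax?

Rotisserie chicken £8.88: restaurant meals → 9.75% → £0.87
Bottle of gin (750 mL) £21.05: beer, wine and spirits → 8.75% → £1.84
Yo-yo £5.24: toys and games → 3.5% → £0.18
Subtotal = £35.17; tax = £2.89; total due = £38.06

£38.06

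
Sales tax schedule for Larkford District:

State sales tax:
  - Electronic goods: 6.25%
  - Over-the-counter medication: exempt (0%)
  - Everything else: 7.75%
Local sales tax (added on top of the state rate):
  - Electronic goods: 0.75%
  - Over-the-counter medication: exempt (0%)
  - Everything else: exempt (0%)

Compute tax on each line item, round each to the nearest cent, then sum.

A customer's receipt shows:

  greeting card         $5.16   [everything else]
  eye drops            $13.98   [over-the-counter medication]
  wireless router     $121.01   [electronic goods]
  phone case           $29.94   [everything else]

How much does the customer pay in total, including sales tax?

Greeting card $5.16: everything else → 7.75% + 0% local = 7.75% → $0.40
Eye drops $13.98: over-the-counter medication → 0% + 0% local = 0% → $0.00
Wireless router $121.01: electronic goods → 6.25% + 0.75% local = 7% → $8.47
Phone case $29.94: everything else → 7.75% + 0% local = 7.75% → $2.32
Subtotal = $170.09; tax = $11.19; total due = $181.28

$181.28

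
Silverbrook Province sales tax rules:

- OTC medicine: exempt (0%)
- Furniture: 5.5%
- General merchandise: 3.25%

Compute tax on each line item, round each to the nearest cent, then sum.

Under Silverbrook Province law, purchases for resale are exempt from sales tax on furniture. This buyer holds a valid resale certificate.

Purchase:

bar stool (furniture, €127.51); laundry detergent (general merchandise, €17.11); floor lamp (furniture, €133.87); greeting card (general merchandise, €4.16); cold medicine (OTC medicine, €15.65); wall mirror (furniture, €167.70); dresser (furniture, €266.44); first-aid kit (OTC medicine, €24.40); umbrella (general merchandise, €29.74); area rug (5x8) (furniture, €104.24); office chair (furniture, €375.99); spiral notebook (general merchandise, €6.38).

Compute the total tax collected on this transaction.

Bar stool €127.51: furniture, buyer-exempt → 0% → €0.00
Laundry detergent €17.11: general merchandise → 3.25% → €0.56
Floor lamp €133.87: furniture, buyer-exempt → 0% → €0.00
Greeting card €4.16: general merchandise → 3.25% → €0.14
Cold medicine €15.65: OTC medicine → 0% → €0.00
Wall mirror €167.70: furniture, buyer-exempt → 0% → €0.00
Dresser €266.44: furniture, buyer-exempt → 0% → €0.00
First-aid kit €24.40: OTC medicine → 0% → €0.00
Umbrella €29.74: general merchandise → 3.25% → €0.97
Area rug (5x8) €104.24: furniture, buyer-exempt → 0% → €0.00
Office chair €375.99: furniture, buyer-exempt → 0% → €0.00
Spiral notebook €6.38: general merchandise → 3.25% → €0.21
Total tax = €0.56 + €0.14 + €0.97 + €0.21 = €1.88

€1.88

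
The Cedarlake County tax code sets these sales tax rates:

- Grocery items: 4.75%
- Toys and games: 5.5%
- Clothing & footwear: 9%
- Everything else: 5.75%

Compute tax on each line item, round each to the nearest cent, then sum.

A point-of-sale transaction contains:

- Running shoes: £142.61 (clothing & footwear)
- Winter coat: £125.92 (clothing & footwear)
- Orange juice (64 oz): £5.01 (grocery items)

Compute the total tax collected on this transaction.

£24.40

Running shoes £142.61: clothing & footwear → 9% → £12.83
Winter coat £125.92: clothing & footwear → 9% → £11.33
Orange juice (64 oz) £5.01: grocery items → 4.75% → £0.24
Total tax = £12.83 + £11.33 + £0.24 = £24.40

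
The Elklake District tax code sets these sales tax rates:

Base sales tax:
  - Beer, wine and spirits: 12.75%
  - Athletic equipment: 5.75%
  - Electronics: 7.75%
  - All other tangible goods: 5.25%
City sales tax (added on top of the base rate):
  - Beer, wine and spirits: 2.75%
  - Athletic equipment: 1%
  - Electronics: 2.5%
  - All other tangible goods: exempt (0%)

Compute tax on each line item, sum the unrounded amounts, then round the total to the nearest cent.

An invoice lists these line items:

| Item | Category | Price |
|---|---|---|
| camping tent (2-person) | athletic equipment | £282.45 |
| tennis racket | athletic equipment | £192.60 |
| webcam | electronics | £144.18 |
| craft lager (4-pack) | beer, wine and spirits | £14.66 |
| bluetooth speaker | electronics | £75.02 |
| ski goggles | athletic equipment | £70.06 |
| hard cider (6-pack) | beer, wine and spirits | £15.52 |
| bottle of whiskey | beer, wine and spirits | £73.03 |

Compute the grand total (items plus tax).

Camping tent (2-person) £282.45: athletic equipment → 5.75% + 1% city = 6.75% → £19.065375
Tennis racket £192.60: athletic equipment → 5.75% + 1% city = 6.75% → £13.0005
Webcam £144.18: electronics → 7.75% + 2.5% city = 10.25% → £14.77845
Craft lager (4-pack) £14.66: beer, wine and spirits → 12.75% + 2.75% city = 15.5% → £2.2723
Bluetooth speaker £75.02: electronics → 7.75% + 2.5% city = 10.25% → £7.68955
Ski goggles £70.06: athletic equipment → 5.75% + 1% city = 6.75% → £4.72905
Hard cider (6-pack) £15.52: beer, wine and spirits → 12.75% + 2.75% city = 15.5% → £2.4056
Bottle of whiskey £73.03: beer, wine and spirits → 12.75% + 2.75% city = 15.5% → £11.31965
Subtotal = £867.52; unrounded tax = £75.260475 → £75.26; total due = £942.78

£942.78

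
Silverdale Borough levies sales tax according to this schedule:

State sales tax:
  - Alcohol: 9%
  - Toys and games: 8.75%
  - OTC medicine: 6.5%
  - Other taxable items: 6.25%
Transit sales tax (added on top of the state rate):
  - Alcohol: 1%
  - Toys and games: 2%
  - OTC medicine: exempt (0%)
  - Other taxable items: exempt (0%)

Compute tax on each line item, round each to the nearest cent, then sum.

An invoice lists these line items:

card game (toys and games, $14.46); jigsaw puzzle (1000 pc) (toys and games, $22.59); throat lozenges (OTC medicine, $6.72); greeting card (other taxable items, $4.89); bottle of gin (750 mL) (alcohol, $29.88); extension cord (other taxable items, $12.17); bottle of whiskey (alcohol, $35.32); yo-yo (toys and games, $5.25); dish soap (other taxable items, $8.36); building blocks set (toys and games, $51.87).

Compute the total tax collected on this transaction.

$18.67

Card game $14.46: toys and games → 8.75% + 2% transit = 10.75% → $1.55
Jigsaw puzzle (1000 pc) $22.59: toys and games → 8.75% + 2% transit = 10.75% → $2.43
Throat lozenges $6.72: OTC medicine → 6.5% + 0% transit = 6.5% → $0.44
Greeting card $4.89: other taxable items → 6.25% + 0% transit = 6.25% → $0.31
Bottle of gin (750 mL) $29.88: alcohol → 9% + 1% transit = 10% → $2.99
Extension cord $12.17: other taxable items → 6.25% + 0% transit = 6.25% → $0.76
Bottle of whiskey $35.32: alcohol → 9% + 1% transit = 10% → $3.53
Yo-yo $5.25: toys and games → 8.75% + 2% transit = 10.75% → $0.56
Dish soap $8.36: other taxable items → 6.25% + 0% transit = 6.25% → $0.52
Building blocks set $51.87: toys and games → 8.75% + 2% transit = 10.75% → $5.58
Total tax = $1.55 + $2.43 + $0.44 + $0.31 + $2.99 + $0.76 + $3.53 + $0.56 + $0.52 + $5.58 = $18.67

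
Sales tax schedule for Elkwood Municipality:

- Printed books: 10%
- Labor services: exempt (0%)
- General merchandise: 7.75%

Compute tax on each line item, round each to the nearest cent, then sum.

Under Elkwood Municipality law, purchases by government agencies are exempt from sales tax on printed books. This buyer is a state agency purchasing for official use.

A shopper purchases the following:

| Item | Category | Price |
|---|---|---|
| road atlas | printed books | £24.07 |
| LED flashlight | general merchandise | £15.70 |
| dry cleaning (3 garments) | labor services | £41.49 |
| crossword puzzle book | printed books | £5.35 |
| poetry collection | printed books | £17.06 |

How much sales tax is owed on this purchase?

£1.22

Road atlas £24.07: printed books, buyer-exempt → 0% → £0.00
LED flashlight £15.70: general merchandise → 7.75% → £1.22
Dry cleaning (3 garments) £41.49: labor services → 0% → £0.00
Crossword puzzle book £5.35: printed books, buyer-exempt → 0% → £0.00
Poetry collection £17.06: printed books, buyer-exempt → 0% → £0.00
Total tax = £1.22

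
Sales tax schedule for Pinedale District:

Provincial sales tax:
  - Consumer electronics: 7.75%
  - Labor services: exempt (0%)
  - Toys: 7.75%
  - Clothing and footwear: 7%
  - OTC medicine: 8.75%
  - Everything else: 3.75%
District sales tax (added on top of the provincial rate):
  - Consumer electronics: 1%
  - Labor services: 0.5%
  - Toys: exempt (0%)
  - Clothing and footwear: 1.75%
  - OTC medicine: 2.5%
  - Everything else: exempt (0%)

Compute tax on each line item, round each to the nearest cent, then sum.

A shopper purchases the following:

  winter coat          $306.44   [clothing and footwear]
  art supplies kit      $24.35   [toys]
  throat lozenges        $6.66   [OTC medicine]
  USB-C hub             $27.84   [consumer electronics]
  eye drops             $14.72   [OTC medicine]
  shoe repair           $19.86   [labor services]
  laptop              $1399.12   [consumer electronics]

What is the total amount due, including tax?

Winter coat $306.44: clothing and footwear → 7% + 1.75% district = 8.75% → $26.81
Art supplies kit $24.35: toys → 7.75% + 0% district = 7.75% → $1.89
Throat lozenges $6.66: OTC medicine → 8.75% + 2.5% district = 11.25% → $0.75
USB-C hub $27.84: consumer electronics → 7.75% + 1% district = 8.75% → $2.44
Eye drops $14.72: OTC medicine → 8.75% + 2.5% district = 11.25% → $1.66
Shoe repair $19.86: labor services → 0% + 0.5% district = 0.5% → $0.10
Laptop $1399.12: consumer electronics → 7.75% + 1% district = 8.75% → $122.42
Subtotal = $1798.99; tax = $156.07; total due = $1955.06

$1955.06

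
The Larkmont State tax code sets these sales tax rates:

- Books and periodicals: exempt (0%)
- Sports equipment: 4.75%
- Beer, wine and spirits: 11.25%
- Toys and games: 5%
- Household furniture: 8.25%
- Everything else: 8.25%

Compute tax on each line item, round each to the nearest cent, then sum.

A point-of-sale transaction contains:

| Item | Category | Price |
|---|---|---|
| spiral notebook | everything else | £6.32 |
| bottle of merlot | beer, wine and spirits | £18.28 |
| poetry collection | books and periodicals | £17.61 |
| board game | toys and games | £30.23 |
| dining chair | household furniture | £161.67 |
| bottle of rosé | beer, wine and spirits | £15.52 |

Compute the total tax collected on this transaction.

£19.18

Spiral notebook £6.32: everything else → 8.25% → £0.52
Bottle of merlot £18.28: beer, wine and spirits → 11.25% → £2.06
Poetry collection £17.61: books and periodicals → 0% → £0.00
Board game £30.23: toys and games → 5% → £1.51
Dining chair £161.67: household furniture → 8.25% → £13.34
Bottle of rosé £15.52: beer, wine and spirits → 11.25% → £1.75
Total tax = £0.52 + £2.06 + £1.51 + £13.34 + £1.75 = £19.18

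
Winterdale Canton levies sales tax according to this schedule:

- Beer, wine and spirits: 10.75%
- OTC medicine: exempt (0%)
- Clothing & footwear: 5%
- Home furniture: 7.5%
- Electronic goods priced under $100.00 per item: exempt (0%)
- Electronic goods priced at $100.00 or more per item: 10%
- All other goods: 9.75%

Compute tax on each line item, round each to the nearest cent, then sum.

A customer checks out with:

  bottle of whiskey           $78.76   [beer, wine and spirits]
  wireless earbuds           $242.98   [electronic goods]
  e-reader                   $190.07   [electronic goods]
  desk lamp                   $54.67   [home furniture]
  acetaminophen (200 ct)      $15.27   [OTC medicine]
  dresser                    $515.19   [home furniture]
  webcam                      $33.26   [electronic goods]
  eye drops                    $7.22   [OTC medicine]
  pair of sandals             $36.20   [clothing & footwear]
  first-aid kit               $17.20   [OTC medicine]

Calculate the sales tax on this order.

Bottle of whiskey $78.76: beer, wine and spirits → 10.75% → $8.47
Wireless earbuds $242.98: electronic goods, $100.00 or more → 10% → $24.30
E-reader $190.07: electronic goods, $100.00 or more → 10% → $19.01
Desk lamp $54.67: home furniture → 7.5% → $4.10
Acetaminophen (200 ct) $15.27: OTC medicine → 0% → $0.00
Dresser $515.19: home furniture → 7.5% → $38.64
Webcam $33.26: electronic goods, under $100.00 → 0% → $0.00
Eye drops $7.22: OTC medicine → 0% → $0.00
Pair of sandals $36.20: clothing & footwear → 5% → $1.81
First-aid kit $17.20: OTC medicine → 0% → $0.00
Total tax = $8.47 + $24.30 + $19.01 + $4.10 + $38.64 + $1.81 = $96.33

$96.33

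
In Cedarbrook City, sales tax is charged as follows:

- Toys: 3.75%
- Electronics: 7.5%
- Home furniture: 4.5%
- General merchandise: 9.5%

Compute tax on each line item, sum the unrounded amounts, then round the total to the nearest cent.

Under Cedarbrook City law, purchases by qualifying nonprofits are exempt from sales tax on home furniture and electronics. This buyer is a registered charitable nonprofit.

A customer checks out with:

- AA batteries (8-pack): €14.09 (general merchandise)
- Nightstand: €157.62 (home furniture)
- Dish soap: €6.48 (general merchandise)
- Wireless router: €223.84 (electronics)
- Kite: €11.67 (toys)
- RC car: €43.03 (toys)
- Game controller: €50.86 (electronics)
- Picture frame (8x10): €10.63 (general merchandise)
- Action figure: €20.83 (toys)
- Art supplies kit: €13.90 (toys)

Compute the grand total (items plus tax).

€559.27

AA batteries (8-pack) €14.09: general merchandise → 9.5% → €1.33855
Nightstand €157.62: home furniture, buyer-exempt → 0% → €0.00
Dish soap €6.48: general merchandise → 9.5% → €0.6156
Wireless router €223.84: electronics, buyer-exempt → 0% → €0.00
Kite €11.67: toys → 3.75% → €0.437625
RC car €43.03: toys → 3.75% → €1.613625
Game controller €50.86: electronics, buyer-exempt → 0% → €0.00
Picture frame (8x10) €10.63: general merchandise → 9.5% → €1.00985
Action figure €20.83: toys → 3.75% → €0.781125
Art supplies kit €13.90: toys → 3.75% → €0.52125
Subtotal = €552.95; unrounded tax = €6.317625 → €6.32; total due = €559.27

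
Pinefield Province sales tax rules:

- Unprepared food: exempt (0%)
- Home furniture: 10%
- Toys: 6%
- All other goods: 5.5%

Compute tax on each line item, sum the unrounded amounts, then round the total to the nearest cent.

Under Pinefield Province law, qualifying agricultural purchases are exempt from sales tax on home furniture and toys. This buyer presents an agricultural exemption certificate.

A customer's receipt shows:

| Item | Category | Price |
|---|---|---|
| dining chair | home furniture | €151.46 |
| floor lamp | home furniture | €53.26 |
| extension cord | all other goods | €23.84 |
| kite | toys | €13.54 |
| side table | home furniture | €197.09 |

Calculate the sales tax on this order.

€1.31

Dining chair €151.46: home furniture, buyer-exempt → 0% → €0.00
Floor lamp €53.26: home furniture, buyer-exempt → 0% → €0.00
Extension cord €23.84: all other goods → 5.5% → €1.3112
Kite €13.54: toys, buyer-exempt → 0% → €0.00
Side table €197.09: home furniture, buyer-exempt → 0% → €0.00
Unrounded tax sum = €1.3112 → €1.31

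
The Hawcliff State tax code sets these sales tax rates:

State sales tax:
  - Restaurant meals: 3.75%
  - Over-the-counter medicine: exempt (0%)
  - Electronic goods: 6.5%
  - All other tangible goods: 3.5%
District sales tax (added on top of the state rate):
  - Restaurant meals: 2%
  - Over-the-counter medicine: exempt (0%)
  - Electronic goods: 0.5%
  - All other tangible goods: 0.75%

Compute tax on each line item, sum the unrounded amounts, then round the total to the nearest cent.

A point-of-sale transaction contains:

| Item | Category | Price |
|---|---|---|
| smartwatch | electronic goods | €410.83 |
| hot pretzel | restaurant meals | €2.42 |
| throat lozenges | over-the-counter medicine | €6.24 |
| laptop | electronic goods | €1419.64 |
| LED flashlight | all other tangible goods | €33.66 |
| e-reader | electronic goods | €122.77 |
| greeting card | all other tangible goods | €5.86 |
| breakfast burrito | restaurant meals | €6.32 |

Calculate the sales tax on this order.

Smartwatch €410.83: electronic goods → 6.5% + 0.5% district = 7% → €28.7581
Hot pretzel €2.42: restaurant meals → 3.75% + 2% district = 5.75% → €0.13915
Throat lozenges €6.24: over-the-counter medicine → 0% + 0% district = 0% → €0.00
Laptop €1419.64: electronic goods → 6.5% + 0.5% district = 7% → €99.3748
LED flashlight €33.66: all other tangible goods → 3.5% + 0.75% district = 4.25% → €1.43055
E-reader €122.77: electronic goods → 6.5% + 0.5% district = 7% → €8.5939
Greeting card €5.86: all other tangible goods → 3.5% + 0.75% district = 4.25% → €0.24905
Breakfast burrito €6.32: restaurant meals → 3.75% + 2% district = 5.75% → €0.3634
Unrounded tax sum = €138.90895 → €138.91

€138.91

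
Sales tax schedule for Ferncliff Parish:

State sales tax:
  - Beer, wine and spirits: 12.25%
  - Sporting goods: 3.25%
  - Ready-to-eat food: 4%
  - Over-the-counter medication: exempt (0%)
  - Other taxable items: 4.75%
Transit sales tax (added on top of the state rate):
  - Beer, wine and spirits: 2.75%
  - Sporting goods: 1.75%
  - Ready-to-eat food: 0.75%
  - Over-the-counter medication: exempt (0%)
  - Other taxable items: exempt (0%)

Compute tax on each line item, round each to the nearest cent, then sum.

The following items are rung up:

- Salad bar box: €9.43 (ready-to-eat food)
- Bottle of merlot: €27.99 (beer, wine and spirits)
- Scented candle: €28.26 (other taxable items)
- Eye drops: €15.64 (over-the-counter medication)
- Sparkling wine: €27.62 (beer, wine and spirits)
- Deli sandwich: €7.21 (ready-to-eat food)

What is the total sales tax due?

Salad bar box €9.43: ready-to-eat food → 4% + 0.75% transit = 4.75% → €0.45
Bottle of merlot €27.99: beer, wine and spirits → 12.25% + 2.75% transit = 15% → €4.20
Scented candle €28.26: other taxable items → 4.75% + 0% transit = 4.75% → €1.34
Eye drops €15.64: over-the-counter medication → 0% + 0% transit = 0% → €0.00
Sparkling wine €27.62: beer, wine and spirits → 12.25% + 2.75% transit = 15% → €4.14
Deli sandwich €7.21: ready-to-eat food → 4% + 0.75% transit = 4.75% → €0.34
Total tax = €0.45 + €4.20 + €1.34 + €4.14 + €0.34 = €10.47

€10.47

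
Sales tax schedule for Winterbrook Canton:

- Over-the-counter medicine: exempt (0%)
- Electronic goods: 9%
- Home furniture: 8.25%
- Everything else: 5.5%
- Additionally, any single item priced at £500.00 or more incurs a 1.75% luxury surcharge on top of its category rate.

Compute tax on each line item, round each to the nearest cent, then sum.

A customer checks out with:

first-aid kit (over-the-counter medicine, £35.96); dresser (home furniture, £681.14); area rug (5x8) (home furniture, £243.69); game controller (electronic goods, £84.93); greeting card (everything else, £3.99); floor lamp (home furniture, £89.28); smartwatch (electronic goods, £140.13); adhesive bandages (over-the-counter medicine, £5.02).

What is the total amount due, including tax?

First-aid kit £35.96: over-the-counter medicine → 0% → £0.00
Dresser £681.14: home furniture → 8.25% + 1.75% surcharge = 10% → £68.11
Area rug (5x8) £243.69: home furniture → 8.25% → £20.10
Game controller £84.93: electronic goods → 9% → £7.64
Greeting card £3.99: everything else → 5.5% → £0.22
Floor lamp £89.28: home furniture → 8.25% → £7.37
Smartwatch £140.13: electronic goods → 9% → £12.61
Adhesive bandages £5.02: over-the-counter medicine → 0% → £0.00
Subtotal = £1284.14; tax = £116.05; total due = £1400.19

£1400.19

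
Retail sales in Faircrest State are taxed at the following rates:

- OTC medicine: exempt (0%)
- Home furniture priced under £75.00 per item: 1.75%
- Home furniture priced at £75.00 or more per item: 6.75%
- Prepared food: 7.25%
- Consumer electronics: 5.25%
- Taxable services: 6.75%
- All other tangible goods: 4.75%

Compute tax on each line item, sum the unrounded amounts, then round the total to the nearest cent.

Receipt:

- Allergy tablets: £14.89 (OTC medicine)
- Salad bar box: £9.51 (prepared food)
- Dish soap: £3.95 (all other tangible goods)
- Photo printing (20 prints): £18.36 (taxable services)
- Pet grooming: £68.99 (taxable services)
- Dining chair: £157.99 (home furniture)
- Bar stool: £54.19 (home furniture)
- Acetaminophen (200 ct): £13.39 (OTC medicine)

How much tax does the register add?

Allergy tablets £14.89: OTC medicine → 0% → £0.00
Salad bar box £9.51: prepared food → 7.25% → £0.689475
Dish soap £3.95: all other tangible goods → 4.75% → £0.187625
Photo printing (20 prints) £18.36: taxable services → 6.75% → £1.2393
Pet grooming £68.99: taxable services → 6.75% → £4.656825
Dining chair £157.99: home furniture, £75.00 or more → 6.75% → £10.664325
Bar stool £54.19: home furniture, under £75.00 → 1.75% → £0.948325
Acetaminophen (200 ct) £13.39: OTC medicine → 0% → £0.00
Unrounded tax sum = £18.385875 → £18.39

£18.39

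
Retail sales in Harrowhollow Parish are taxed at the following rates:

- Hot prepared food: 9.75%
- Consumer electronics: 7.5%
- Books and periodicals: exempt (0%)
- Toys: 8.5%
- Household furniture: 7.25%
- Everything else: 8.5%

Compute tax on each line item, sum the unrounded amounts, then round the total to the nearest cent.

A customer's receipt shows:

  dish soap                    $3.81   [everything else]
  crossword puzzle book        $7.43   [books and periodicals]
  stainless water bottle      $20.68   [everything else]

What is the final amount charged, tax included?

Dish soap $3.81: everything else → 8.5% → $0.32385
Crossword puzzle book $7.43: books and periodicals → 0% → $0.00
Stainless water bottle $20.68: everything else → 8.5% → $1.7578
Subtotal = $31.92; unrounded tax = $2.08165 → $2.08; total due = $34.00

$34.00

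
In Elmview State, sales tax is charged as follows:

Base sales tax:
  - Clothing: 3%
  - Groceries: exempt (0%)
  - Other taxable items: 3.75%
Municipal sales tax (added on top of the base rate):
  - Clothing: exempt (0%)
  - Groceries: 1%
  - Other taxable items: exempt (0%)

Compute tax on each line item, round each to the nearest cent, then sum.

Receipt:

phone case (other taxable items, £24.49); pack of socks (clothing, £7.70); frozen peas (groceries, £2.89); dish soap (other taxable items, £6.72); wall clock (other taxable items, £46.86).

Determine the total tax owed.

£3.19

Phone case £24.49: other taxable items → 3.75% + 0% municipal = 3.75% → £0.92
Pack of socks £7.70: clothing → 3% + 0% municipal = 3% → £0.23
Frozen peas £2.89: groceries → 0% + 1% municipal = 1% → £0.03
Dish soap £6.72: other taxable items → 3.75% + 0% municipal = 3.75% → £0.25
Wall clock £46.86: other taxable items → 3.75% + 0% municipal = 3.75% → £1.76
Total tax = £0.92 + £0.23 + £0.03 + £0.25 + £1.76 = £3.19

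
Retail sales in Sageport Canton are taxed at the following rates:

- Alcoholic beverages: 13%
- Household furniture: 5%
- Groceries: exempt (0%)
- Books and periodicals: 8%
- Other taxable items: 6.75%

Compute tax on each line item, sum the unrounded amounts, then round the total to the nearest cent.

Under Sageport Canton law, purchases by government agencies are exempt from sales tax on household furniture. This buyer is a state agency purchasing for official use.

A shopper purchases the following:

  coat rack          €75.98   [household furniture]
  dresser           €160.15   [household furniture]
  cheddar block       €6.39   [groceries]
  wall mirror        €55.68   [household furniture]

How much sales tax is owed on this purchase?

€0.00

Coat rack €75.98: household furniture, buyer-exempt → 0% → €0.00
Dresser €160.15: household furniture, buyer-exempt → 0% → €0.00
Cheddar block €6.39: groceries → 0% → €0.00
Wall mirror €55.68: household furniture, buyer-exempt → 0% → €0.00
Unrounded tax sum = €0.00 → €0.00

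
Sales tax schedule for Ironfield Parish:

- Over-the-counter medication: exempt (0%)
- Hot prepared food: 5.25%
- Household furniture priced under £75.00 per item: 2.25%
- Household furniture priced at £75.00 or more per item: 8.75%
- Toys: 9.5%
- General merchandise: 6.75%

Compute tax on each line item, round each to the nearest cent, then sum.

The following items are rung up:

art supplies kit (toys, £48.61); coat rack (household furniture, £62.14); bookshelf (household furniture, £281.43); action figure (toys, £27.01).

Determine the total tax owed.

Art supplies kit £48.61: toys → 9.5% → £4.62
Coat rack £62.14: household furniture, under £75.00 → 2.25% → £1.40
Bookshelf £281.43: household furniture, £75.00 or more → 8.75% → £24.63
Action figure £27.01: toys → 9.5% → £2.57
Total tax = £4.62 + £1.40 + £24.63 + £2.57 = £33.22

£33.22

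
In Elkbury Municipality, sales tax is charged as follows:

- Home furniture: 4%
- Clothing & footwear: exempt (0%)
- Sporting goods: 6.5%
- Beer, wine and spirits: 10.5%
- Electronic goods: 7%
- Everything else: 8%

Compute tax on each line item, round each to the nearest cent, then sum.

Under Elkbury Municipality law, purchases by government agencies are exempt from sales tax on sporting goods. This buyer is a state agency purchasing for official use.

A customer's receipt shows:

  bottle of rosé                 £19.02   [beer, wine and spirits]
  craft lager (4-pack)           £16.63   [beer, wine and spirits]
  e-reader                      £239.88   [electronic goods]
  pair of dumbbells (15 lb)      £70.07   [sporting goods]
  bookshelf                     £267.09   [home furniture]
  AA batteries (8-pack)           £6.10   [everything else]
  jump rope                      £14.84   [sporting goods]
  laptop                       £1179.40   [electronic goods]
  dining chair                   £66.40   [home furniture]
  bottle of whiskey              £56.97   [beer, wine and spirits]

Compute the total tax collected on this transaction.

£122.91

Bottle of rosé £19.02: beer, wine and spirits → 10.5% → £2.00
Craft lager (4-pack) £16.63: beer, wine and spirits → 10.5% → £1.75
E-reader £239.88: electronic goods → 7% → £16.79
Pair of dumbbells (15 lb) £70.07: sporting goods, buyer-exempt → 0% → £0.00
Bookshelf £267.09: home furniture → 4% → £10.68
AA batteries (8-pack) £6.10: everything else → 8% → £0.49
Jump rope £14.84: sporting goods, buyer-exempt → 0% → £0.00
Laptop £1179.40: electronic goods → 7% → £82.56
Dining chair £66.40: home furniture → 4% → £2.66
Bottle of whiskey £56.97: beer, wine and spirits → 10.5% → £5.98
Total tax = £2.00 + £1.75 + £16.79 + £10.68 + £0.49 + £82.56 + £2.66 + £5.98 = £122.91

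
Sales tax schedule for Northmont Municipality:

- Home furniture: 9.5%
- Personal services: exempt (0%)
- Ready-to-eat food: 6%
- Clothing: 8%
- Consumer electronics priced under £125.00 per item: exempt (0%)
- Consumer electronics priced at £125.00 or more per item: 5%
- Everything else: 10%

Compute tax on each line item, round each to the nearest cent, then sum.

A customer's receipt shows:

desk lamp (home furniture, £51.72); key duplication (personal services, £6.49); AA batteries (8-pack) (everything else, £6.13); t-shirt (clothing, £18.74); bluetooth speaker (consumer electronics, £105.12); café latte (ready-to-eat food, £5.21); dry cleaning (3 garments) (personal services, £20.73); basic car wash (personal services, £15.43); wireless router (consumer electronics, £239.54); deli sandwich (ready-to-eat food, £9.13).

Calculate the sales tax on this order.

Desk lamp £51.72: home furniture → 9.5% → £4.91
Key duplication £6.49: personal services → 0% → £0.00
AA batteries (8-pack) £6.13: everything else → 10% → £0.61
T-shirt £18.74: clothing → 8% → £1.50
Bluetooth speaker £105.12: consumer electronics, under £125.00 → 0% → £0.00
Café latte £5.21: ready-to-eat food → 6% → £0.31
Dry cleaning (3 garments) £20.73: personal services → 0% → £0.00
Basic car wash £15.43: personal services → 0% → £0.00
Wireless router £239.54: consumer electronics, £125.00 or more → 5% → £11.98
Deli sandwich £9.13: ready-to-eat food → 6% → £0.55
Total tax = £4.91 + £0.61 + £1.50 + £0.31 + £11.98 + £0.55 = £19.86

£19.86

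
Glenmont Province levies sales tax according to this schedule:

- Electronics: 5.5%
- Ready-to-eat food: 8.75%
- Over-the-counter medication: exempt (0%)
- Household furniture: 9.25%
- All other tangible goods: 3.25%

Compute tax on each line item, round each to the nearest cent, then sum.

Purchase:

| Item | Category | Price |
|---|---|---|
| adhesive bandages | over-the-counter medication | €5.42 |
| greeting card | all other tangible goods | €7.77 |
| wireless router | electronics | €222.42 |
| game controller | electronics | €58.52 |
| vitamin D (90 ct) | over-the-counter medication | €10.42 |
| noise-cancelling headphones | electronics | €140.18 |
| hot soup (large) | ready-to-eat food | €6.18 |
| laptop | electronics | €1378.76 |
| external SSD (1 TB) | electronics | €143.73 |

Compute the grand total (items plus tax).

€2081.09

Adhesive bandages €5.42: over-the-counter medication → 0% → €0.00
Greeting card €7.77: all other tangible goods → 3.25% → €0.25
Wireless router €222.42: electronics → 5.5% → €12.23
Game controller €58.52: electronics → 5.5% → €3.22
Vitamin D (90 ct) €10.42: over-the-counter medication → 0% → €0.00
Noise-cancelling headphones €140.18: electronics → 5.5% → €7.71
Hot soup (large) €6.18: ready-to-eat food → 8.75% → €0.54
Laptop €1378.76: electronics → 5.5% → €75.83
External SSD (1 TB) €143.73: electronics → 5.5% → €7.91
Subtotal = €1973.40; tax = €107.69; total due = €2081.09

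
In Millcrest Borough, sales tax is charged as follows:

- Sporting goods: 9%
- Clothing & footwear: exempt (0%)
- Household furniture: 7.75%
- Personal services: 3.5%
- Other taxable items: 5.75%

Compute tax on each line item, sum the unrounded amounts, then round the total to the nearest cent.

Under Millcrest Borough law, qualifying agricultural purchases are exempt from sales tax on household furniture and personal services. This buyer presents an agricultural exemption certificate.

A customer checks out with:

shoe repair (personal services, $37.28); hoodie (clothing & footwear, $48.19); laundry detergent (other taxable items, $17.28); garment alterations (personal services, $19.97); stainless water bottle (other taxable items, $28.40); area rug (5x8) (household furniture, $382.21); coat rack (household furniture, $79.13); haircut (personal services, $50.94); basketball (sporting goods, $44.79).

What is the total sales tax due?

$6.66

Shoe repair $37.28: personal services, buyer-exempt → 0% → $0.00
Hoodie $48.19: clothing & footwear → 0% → $0.00
Laundry detergent $17.28: other taxable items → 5.75% → $0.9936
Garment alterations $19.97: personal services, buyer-exempt → 0% → $0.00
Stainless water bottle $28.40: other taxable items → 5.75% → $1.633
Area rug (5x8) $382.21: household furniture, buyer-exempt → 0% → $0.00
Coat rack $79.13: household furniture, buyer-exempt → 0% → $0.00
Haircut $50.94: personal services, buyer-exempt → 0% → $0.00
Basketball $44.79: sporting goods → 9% → $4.0311
Unrounded tax sum = $6.6577 → $6.66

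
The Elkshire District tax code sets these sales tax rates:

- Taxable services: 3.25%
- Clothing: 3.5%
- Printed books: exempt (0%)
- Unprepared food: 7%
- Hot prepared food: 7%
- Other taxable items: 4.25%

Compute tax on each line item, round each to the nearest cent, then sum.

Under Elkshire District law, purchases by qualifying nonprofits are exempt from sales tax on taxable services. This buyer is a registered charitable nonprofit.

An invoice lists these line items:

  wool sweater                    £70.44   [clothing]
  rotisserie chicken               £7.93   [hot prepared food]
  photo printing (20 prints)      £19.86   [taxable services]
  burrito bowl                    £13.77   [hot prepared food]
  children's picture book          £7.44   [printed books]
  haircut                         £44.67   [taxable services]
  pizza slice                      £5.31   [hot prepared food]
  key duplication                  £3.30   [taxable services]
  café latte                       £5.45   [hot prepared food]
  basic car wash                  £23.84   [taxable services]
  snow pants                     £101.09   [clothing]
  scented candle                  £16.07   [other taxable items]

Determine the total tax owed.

Wool sweater £70.44: clothing → 3.5% → £2.47
Rotisserie chicken £7.93: hot prepared food → 7% → £0.56
Photo printing (20 prints) £19.86: taxable services, buyer-exempt → 0% → £0.00
Burrito bowl £13.77: hot prepared food → 7% → £0.96
Children's picture book £7.44: printed books → 0% → £0.00
Haircut £44.67: taxable services, buyer-exempt → 0% → £0.00
Pizza slice £5.31: hot prepared food → 7% → £0.37
Key duplication £3.30: taxable services, buyer-exempt → 0% → £0.00
Café latte £5.45: hot prepared food → 7% → £0.38
Basic car wash £23.84: taxable services, buyer-exempt → 0% → £0.00
Snow pants £101.09: clothing → 3.5% → £3.54
Scented candle £16.07: other taxable items → 4.25% → £0.68
Total tax = £2.47 + £0.56 + £0.96 + £0.37 + £0.38 + £3.54 + £0.68 = £8.96

£8.96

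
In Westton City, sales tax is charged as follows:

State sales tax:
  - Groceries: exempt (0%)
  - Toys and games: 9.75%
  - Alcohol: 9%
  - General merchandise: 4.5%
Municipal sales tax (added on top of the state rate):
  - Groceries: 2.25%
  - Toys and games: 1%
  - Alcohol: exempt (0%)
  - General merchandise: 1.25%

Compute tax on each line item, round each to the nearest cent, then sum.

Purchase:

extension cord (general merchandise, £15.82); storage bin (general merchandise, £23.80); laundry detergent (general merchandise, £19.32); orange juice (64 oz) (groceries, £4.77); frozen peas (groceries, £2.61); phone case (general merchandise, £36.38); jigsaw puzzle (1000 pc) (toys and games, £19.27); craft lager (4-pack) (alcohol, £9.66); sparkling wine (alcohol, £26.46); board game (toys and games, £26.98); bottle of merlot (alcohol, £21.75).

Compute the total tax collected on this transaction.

£15.83

Extension cord £15.82: general merchandise → 4.5% + 1.25% municipal = 5.75% → £0.91
Storage bin £23.80: general merchandise → 4.5% + 1.25% municipal = 5.75% → £1.37
Laundry detergent £19.32: general merchandise → 4.5% + 1.25% municipal = 5.75% → £1.11
Orange juice (64 oz) £4.77: groceries → 0% + 2.25% municipal = 2.25% → £0.11
Frozen peas £2.61: groceries → 0% + 2.25% municipal = 2.25% → £0.06
Phone case £36.38: general merchandise → 4.5% + 1.25% municipal = 5.75% → £2.09
Jigsaw puzzle (1000 pc) £19.27: toys and games → 9.75% + 1% municipal = 10.75% → £2.07
Craft lager (4-pack) £9.66: alcohol → 9% + 0% municipal = 9% → £0.87
Sparkling wine £26.46: alcohol → 9% + 0% municipal = 9% → £2.38
Board game £26.98: toys and games → 9.75% + 1% municipal = 10.75% → £2.90
Bottle of merlot £21.75: alcohol → 9% + 0% municipal = 9% → £1.96
Total tax = £0.91 + £1.37 + £1.11 + £0.11 + £0.06 + £2.09 + £2.07 + £0.87 + £2.38 + £2.90 + £1.96 = £15.83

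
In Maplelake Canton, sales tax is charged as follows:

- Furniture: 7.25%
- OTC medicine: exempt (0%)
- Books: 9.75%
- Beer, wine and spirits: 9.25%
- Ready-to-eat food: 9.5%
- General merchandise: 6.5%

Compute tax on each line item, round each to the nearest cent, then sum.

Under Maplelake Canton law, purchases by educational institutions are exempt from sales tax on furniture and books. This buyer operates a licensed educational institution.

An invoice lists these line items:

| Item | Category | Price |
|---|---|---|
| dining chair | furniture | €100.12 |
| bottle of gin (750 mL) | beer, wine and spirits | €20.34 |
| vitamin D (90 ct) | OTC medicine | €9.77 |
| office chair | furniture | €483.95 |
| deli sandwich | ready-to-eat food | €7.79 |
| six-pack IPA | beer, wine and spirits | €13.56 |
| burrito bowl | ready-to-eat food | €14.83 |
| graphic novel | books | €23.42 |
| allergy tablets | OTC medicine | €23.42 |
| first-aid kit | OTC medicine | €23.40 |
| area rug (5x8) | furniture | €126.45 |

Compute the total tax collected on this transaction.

€5.28

Dining chair €100.12: furniture, buyer-exempt → 0% → €0.00
Bottle of gin (750 mL) €20.34: beer, wine and spirits → 9.25% → €1.88
Vitamin D (90 ct) €9.77: OTC medicine → 0% → €0.00
Office chair €483.95: furniture, buyer-exempt → 0% → €0.00
Deli sandwich €7.79: ready-to-eat food → 9.5% → €0.74
Six-pack IPA €13.56: beer, wine and spirits → 9.25% → €1.25
Burrito bowl €14.83: ready-to-eat food → 9.5% → €1.41
Graphic novel €23.42: books, buyer-exempt → 0% → €0.00
Allergy tablets €23.42: OTC medicine → 0% → €0.00
First-aid kit €23.40: OTC medicine → 0% → €0.00
Area rug (5x8) €126.45: furniture, buyer-exempt → 0% → €0.00
Total tax = €1.88 + €0.74 + €1.25 + €1.41 = €5.28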